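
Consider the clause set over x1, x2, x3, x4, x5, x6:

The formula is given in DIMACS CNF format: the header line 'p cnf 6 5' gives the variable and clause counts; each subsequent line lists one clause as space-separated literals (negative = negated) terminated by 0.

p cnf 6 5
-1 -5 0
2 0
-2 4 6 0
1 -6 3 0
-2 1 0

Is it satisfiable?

Yes, satisfiable

(x2) alone gives x2 = True.
(x1) alone gives x1 = True.
(¬x5) alone gives x5 = False.
Try x4 = False.
(x6) alone gives x6 = True.
All clauses hold; x3 can take either value.
A satisfying assignment: x1 ↦ True,  x2 ↦ True,  x3 ↦ False,  x4 ↦ False,  x5 ↦ False,  x6 ↦ True.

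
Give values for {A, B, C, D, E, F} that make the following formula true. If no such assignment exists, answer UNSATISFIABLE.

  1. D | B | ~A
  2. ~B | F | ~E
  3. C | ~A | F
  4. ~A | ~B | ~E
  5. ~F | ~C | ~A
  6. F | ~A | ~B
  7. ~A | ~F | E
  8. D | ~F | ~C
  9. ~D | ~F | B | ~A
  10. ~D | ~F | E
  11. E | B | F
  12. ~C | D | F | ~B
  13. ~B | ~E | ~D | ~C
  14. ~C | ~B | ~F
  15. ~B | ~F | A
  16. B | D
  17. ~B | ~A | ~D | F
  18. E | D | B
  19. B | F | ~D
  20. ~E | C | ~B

A ↦ 0,  B ↦ 1,  C ↦ 0,  D ↦ 0,  E ↦ 0,  F ↦ 0

Suppose B = 1.
Suppose F = 0.
The clause (~E) is unit, so E = 0.
The clause (~A) is unit, so A = 0.
Suppose C = 0.
No clause remains; D is free.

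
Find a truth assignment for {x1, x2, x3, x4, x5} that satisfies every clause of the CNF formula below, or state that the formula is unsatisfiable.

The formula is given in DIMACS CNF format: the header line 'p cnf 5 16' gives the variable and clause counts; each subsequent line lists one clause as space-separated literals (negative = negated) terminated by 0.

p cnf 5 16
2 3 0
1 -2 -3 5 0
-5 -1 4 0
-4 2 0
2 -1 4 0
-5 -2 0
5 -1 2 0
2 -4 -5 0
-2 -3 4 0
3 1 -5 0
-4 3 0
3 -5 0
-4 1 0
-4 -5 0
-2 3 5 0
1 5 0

x1 ↦ False,  x2 ↦ False,  x3 ↦ True,  x4 ↦ False,  x5 ↦ True

Suppose x2 = False.
The clause (x3) is unit, so x3 = True.
The clause (¬x4) is unit, so x4 = False.
The clause (¬x1) is unit, so x1 = False.
The clause (x5) is unit, so x5 = True.
All clauses are satisfied.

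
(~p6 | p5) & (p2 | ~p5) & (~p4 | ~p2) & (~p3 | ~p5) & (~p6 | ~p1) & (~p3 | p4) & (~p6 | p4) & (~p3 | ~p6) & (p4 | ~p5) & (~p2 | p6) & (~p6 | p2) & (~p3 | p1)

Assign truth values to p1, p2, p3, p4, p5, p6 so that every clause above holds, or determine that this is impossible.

p1: 1, p2: 0, p3: 1, p4: 1, p5: 0, p6: 0

Case p6 = 0:
The clause (~p2) is unit, so p2 = 0.
The clause (~p5) is unit, so p5 = 0.
Case p3 = 1:
The clause (p4) is unit, so p4 = 1.
The clause (p1) is unit, so p1 = 1.
Every clause now holds.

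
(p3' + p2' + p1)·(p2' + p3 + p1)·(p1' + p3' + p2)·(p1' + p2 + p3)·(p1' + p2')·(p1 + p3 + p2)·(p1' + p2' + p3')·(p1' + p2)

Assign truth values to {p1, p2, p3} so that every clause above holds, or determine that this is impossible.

p1 ↦ 0, p2 ↦ 0, p3 ↦ 1

Branch on p1: set p1 = 0.
Branch on p3: set p3 = 1.
The clause (p2') is unit, so p2 = 0.
This assignment satisfies each clause.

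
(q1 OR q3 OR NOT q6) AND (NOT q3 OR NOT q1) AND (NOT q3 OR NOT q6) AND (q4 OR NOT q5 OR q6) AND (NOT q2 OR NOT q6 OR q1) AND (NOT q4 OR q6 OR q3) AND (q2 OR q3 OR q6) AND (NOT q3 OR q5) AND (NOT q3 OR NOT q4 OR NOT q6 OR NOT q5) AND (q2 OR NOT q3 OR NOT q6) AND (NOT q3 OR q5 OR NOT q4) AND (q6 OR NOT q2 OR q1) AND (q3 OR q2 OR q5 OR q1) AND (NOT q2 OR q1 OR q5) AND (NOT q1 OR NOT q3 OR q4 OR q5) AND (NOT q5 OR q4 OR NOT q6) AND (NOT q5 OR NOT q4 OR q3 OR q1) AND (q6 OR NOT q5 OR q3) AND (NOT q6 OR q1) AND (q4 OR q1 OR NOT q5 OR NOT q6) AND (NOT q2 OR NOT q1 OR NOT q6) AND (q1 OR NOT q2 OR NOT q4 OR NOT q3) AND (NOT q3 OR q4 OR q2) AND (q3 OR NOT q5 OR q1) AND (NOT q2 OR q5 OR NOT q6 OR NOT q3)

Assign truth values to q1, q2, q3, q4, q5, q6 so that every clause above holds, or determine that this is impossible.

q1 ↦ true; q2 ↦ false; q3 ↦ false; q4 ↦ false; q5 ↦ false; q6 ↦ true

Try q3 = false.
Try q1 = true.
Try q4 = false.
Try q5 = false.
Try q2 = false.
Unit clause (q6) forces q6 = true.
All clauses are satisfied.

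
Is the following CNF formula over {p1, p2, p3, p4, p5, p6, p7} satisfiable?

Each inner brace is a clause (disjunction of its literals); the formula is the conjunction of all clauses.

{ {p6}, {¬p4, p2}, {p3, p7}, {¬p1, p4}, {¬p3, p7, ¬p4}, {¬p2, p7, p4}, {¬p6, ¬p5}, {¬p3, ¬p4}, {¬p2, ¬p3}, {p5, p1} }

Unit clause (p6) forces p6 = True.
Unit clause (¬p5) forces p5 = False.
Unit clause (p1) forces p1 = True.
Unit clause (p4) forces p4 = True.
Unit clause (p2) forces p2 = True.
Unit clause (¬p3) forces p3 = False.
Unit clause (p7) forces p7 = True.
This assignment satisfies each clause.
A satisfying assignment: p1: True, p2: True, p3: False, p4: True, p5: False, p6: True, p7: True.

Yes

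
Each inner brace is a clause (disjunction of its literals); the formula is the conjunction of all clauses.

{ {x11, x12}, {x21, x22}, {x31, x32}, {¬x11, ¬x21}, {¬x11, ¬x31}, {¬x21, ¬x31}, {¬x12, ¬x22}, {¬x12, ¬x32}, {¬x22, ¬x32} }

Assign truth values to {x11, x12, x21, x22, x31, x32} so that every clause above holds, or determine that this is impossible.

Case x11 = True:
The clause (¬x21) is unit, so x21 = False.
The clause (x22) is unit, so x22 = True.
The clause (¬x31) is unit, so x31 = False.
The clause (x32) is unit, so x32 = True.
Now (¬x32) is unsatisfied and unit — conflict.
That branch fails; take x11 = False instead.
The clause (x12) is unit, so x12 = True.
The clause (¬x22) is unit, so x22 = False.
The clause (x21) is unit, so x21 = True.
The clause (¬x31) is unit, so x31 = False.
The clause (x32) is unit, so x32 = True.
Now (¬x32) is unsatisfied and unit — conflict.
Both values of x11 lead to a conflict.

UNSATISFIABLE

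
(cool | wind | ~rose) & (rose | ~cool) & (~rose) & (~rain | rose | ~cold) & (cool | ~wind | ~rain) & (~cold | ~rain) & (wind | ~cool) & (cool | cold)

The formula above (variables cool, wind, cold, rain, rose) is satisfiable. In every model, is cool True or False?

Suppose cool = 1.
Unit clause (rose) forces rose = 1.
That conflicts with the unit clause (~rose).
So every satisfying assignment has cool = False.

False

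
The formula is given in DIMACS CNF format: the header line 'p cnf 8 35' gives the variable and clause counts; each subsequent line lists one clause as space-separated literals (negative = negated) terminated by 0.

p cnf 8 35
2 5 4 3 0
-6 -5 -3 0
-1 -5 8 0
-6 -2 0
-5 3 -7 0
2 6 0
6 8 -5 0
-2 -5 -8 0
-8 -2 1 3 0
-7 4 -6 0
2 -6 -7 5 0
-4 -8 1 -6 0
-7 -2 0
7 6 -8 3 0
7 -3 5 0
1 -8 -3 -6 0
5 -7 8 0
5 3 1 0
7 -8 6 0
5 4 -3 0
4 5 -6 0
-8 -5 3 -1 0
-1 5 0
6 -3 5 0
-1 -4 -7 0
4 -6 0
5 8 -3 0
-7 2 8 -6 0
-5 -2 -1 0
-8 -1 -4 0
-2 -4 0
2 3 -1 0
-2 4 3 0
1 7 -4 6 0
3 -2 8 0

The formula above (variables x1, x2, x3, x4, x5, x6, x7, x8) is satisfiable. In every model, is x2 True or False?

Suppose x2 = True.
From the singleton clause (¬x6), x6 = False.
From the singleton clause (¬x7), x7 = False.
From the singleton clause (¬x8), x8 = False.
From the singleton clause (¬x5), x5 = False.
From the singleton clause (¬x3), x3 = False.
That conflicts with the unit clause (x3).
So every satisfying assignment has x2 = False.

False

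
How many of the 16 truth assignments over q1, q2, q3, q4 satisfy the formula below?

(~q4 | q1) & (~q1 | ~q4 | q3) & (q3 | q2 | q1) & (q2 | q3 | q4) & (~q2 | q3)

There are 2^4 = 16 truth assignments over (q1, q2, q3, q4).
Split on q4. With q4 = 1, the clauses containing q4 are satisfied and ~q4 drops from the rest; 2 of the 2^3 = 8 assignments to the other variables satisfy what remains.
With q4 = 0, by the same count on the reduced clause set, 4 assignments work.
Total: 2 + 4 = 6.

6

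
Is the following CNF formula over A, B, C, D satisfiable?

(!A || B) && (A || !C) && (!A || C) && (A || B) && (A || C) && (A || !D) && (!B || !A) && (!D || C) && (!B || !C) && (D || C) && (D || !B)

No, unsatisfiable

Case A = false:
(!C) alone gives C = false.
Now (C) is unsatisfied and unit — conflict.
That branch fails; take A = true instead.
(B) alone gives B = true.
Now (!B) is unsatisfied and unit — conflict.
Neither A = true nor A = false works.
No assignment satisfies every clause.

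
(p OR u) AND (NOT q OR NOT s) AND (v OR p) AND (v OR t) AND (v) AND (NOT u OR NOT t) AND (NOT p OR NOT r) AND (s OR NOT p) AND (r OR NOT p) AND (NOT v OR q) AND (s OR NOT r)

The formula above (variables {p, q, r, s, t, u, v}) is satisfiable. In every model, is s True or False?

False

Suppose s = true.
(NOT q) alone gives q = false.
(v) alone gives v = true.
Now (NOT v) is unsatisfied and unit — conflict.
So every satisfying assignment has s = False.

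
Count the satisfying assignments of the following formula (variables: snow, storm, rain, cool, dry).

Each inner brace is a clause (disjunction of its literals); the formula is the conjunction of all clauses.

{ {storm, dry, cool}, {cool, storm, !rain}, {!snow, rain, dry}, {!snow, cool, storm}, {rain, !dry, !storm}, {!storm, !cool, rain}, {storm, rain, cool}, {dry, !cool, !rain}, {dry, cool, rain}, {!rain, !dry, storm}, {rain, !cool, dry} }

8

There are 2^5 = 32 truth assignments over (snow, storm, rain, cool, dry).
Split on storm. With storm = true, the clauses containing storm are satisfied and !storm drops from the rest; 6 of the 2^4 = 16 assignments to the other variables satisfy what remains.
With storm = false, by the same count on the reduced clause set, 2 assignments work.
(One model: snow=F, storm=F, rain=F, cool=T, dry=T.)
Total: 6 + 2 = 8.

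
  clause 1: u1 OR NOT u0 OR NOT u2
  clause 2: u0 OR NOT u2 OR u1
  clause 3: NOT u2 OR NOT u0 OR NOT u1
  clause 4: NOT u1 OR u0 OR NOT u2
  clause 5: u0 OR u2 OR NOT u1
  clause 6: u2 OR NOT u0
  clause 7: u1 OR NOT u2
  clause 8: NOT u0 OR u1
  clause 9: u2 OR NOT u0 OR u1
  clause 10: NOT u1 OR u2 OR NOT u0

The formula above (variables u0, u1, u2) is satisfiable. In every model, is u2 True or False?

False

Suppose u2 = true.
Unit clause (u1) forces u1 = true.
Unit clause (NOT u0) forces u0 = false.
But (u0) is also a unit clause — contradiction.
So every satisfying assignment has u2 = False.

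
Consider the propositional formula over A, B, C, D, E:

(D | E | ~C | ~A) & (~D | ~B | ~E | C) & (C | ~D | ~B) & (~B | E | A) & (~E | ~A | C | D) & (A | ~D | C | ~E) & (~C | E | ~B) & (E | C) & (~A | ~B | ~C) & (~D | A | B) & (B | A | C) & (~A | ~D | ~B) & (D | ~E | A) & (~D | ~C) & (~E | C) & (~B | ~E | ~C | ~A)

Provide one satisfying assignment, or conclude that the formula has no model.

Case E = 1:
The clause (C) is unit, so C = 1.
The clause (~D) is unit, so D = 0.
The clause (A) is unit, so A = 1.
The clause (~B) is unit, so B = 0.
This assignment satisfies each clause.

A: 1,  B: 0,  C: 1,  D: 0,  E: 1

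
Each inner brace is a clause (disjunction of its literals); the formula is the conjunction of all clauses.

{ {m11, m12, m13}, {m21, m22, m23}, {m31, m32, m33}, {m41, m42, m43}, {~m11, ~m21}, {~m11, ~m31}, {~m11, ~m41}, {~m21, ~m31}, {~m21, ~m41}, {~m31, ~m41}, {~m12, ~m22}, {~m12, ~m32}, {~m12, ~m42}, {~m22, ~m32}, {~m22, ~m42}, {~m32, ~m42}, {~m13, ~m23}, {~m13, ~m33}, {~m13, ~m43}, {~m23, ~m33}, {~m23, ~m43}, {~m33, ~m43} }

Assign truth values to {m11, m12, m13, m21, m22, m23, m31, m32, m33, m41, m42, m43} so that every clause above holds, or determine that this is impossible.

UNSATISFIABLE

Suppose m11 = 0.
Suppose m12 = 1.
(~m22) alone gives m22 = 0.
(~m32) alone gives m32 = 0.
(~m42) alone gives m42 = 0.
Suppose m21 = 1.
(~m31) alone gives m31 = 0.
(m33) alone gives m33 = 1.
(~m41) alone gives m41 = 0.
(m43) alone gives m43 = 1.
That conflicts with the unit clause (~m43).
That branch fails; take m21 = 0 instead.
(m23) alone gives m23 = 1.
(~m13) alone gives m13 = 0.
(~m33) alone gives m33 = 0.
(m31) alone gives m31 = 1.
(~m41) alone gives m41 = 0.
(m43) alone gives m43 = 1.
That conflicts with the unit clause (~m43).
Neither m21 = 1 nor m21 = 0 works.
That branch fails; take m12 = 0 instead.
(m13) alone gives m13 = 1.
(~m23) alone gives m23 = 0.
(~m33) alone gives m33 = 0.
(~m43) alone gives m43 = 0.
Suppose m21 = 1.
(~m31) alone gives m31 = 0.
(m32) alone gives m32 = 1.
(~m41) alone gives m41 = 0.
(m42) alone gives m42 = 1.
That conflicts with the unit clause (~m42).
That branch fails; take m21 = 0 instead.
(m22) alone gives m22 = 1.
(~m32) alone gives m32 = 0.
(m31) alone gives m31 = 1.
(~m41) alone gives m41 = 0.
(m42) alone gives m42 = 1.
That conflicts with the unit clause (~m42).
Neither m21 = 1 nor m21 = 0 works.
Neither m12 = 1 nor m12 = 0 works.
That branch fails; take m11 = 1 instead.
(~m21) alone gives m21 = 0.
(~m31) alone gives m31 = 0.
(~m41) alone gives m41 = 0.
Suppose m22 = 1.
(~m12) alone gives m12 = 0.
(~m32) alone gives m32 = 0.
(m33) alone gives m33 = 1.
(~m42) alone gives m42 = 0.
(m43) alone gives m43 = 1.
That conflicts with the unit clause (~m43).
That branch fails; take m22 = 0 instead.
(m23) alone gives m23 = 1.
(~m13) alone gives m13 = 0.
(~m33) alone gives m33 = 0.
(m32) alone gives m32 = 1.
(~m12) alone gives m12 = 0.
(~m42) alone gives m42 = 0.
(m43) alone gives m43 = 1.
That conflicts with the unit clause (~m43).
Neither m22 = 1 nor m22 = 0 works.
Neither m11 = 1 nor m11 = 0 works.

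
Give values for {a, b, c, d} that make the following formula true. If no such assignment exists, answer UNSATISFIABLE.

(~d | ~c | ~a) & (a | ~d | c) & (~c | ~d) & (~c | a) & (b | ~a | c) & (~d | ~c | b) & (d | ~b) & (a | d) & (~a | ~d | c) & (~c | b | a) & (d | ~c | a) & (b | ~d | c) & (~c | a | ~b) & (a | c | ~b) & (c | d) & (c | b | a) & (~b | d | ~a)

a=1, b=0, c=1, d=0

Suppose c = 1.
Unit clause (~d) forces d = 0.
Unit clause (a) forces a = 1.
Unit clause (~b) forces b = 0.
Every clause now holds.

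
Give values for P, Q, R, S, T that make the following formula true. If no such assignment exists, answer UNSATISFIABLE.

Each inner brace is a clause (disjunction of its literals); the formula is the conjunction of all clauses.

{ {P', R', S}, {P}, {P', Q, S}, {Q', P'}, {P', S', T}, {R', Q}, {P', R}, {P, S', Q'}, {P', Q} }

From the singleton clause (P), P = 1.
From the singleton clause (Q'), Q = 0.
But (Q) is also a unit clause — contradiction.

UNSATISFIABLE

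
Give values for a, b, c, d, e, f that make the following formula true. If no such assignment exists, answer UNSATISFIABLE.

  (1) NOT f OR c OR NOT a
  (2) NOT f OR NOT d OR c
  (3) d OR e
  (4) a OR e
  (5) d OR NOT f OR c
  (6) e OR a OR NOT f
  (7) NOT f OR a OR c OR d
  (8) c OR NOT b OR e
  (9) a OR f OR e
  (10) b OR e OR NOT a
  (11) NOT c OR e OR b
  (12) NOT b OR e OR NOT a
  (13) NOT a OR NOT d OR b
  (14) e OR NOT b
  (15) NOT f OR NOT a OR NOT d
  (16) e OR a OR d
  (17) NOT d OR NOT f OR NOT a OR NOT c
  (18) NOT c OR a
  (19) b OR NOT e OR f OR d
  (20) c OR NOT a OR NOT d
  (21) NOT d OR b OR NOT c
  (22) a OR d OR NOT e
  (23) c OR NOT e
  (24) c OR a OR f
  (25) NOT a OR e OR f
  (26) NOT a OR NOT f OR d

a ↦ true, b ↦ true, c ↦ true, d ↦ true, e ↦ true, f ↦ false

Case d = true:
Case f = false:
Case a = true:
(b) alone gives b = true.
(e) alone gives e = true.
(c) alone gives c = true.
This assignment satisfies each clause.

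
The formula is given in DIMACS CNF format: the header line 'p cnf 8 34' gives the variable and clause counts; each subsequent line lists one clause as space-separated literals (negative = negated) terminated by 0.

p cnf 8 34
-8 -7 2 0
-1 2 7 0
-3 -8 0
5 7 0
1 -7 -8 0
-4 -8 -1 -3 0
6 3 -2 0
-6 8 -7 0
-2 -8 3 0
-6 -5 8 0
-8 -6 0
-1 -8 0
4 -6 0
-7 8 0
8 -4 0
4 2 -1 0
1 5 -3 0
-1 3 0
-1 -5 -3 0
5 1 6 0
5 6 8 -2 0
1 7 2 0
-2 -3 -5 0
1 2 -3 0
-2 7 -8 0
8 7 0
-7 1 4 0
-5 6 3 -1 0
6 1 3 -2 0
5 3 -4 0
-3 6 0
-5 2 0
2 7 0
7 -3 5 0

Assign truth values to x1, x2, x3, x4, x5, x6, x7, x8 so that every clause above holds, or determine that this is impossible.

Case x3 = False:
Unit clause (¬x1) forces x1 = False.
Case x5 = True:
Unit clause (x2) forces x2 = True.
Unit clause (x6) forces x6 = True.
Unit clause (¬x8) forces x8 = False.
Now (x8) is unsatisfied and unit — conflict.
Backtrack on x5: now try x5 = False.
Unit clause (x7) forces x7 = True.
Unit clause (¬x8) forces x8 = False.
Now (x8) is unsatisfied and unit — conflict.
Both values of x5 lead to a conflict.
Backtrack on x3: now try x3 = True.
Unit clause (¬x8) forces x8 = False.
Unit clause (¬x7) forces x7 = False.
Now (x7) is unsatisfied and unit — conflict.
Both values of x3 lead to a conflict.

UNSATISFIABLE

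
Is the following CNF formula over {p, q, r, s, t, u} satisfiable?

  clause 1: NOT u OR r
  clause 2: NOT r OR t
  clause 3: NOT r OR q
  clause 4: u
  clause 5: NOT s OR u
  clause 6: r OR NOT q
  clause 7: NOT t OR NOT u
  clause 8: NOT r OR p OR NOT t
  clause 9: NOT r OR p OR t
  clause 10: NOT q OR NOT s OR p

No, unsatisfiable

From the singleton clause (u), u = true.
From the singleton clause (r), r = true.
From the singleton clause (t), t = true.
Now (NOT t) is unsatisfied and unit — conflict.
No assignment satisfies every clause.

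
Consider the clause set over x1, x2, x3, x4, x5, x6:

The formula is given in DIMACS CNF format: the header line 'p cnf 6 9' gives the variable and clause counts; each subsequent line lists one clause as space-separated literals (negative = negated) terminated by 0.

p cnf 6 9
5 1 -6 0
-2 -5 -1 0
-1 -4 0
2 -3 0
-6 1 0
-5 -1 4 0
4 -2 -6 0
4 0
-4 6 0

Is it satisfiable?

From the singleton clause (x4), x4 = True.
From the singleton clause (¬x1), x1 = False.
From the singleton clause (¬x6), x6 = False.
But (x6) is also a unit clause — contradiction.
No assignment satisfies every clause.

No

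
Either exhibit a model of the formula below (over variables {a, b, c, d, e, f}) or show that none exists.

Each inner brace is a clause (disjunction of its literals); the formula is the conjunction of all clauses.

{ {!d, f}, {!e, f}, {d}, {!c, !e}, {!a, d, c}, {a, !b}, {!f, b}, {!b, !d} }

UNSATISFIABLE

(d) alone gives d = true.
(f) alone gives f = true.
(b) alone gives b = true.
But (!b) is also a unit clause — contradiction.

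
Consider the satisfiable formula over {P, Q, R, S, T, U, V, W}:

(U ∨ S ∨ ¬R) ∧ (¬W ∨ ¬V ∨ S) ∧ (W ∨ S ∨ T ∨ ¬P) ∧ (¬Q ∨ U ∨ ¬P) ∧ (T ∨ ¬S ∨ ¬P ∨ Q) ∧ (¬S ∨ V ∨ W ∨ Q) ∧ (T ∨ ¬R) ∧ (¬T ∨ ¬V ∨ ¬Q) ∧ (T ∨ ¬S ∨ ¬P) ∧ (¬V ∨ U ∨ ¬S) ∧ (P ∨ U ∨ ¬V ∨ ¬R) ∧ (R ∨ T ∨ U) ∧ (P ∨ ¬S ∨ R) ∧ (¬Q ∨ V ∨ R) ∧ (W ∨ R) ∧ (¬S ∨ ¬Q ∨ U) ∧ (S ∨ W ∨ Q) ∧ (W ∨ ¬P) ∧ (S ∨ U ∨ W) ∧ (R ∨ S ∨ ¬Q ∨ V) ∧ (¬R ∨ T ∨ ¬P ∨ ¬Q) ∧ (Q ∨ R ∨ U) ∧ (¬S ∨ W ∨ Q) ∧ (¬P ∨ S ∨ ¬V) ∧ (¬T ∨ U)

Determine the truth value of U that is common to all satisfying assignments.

True

Suppose U = False.
Unit clause (¬T) forces T = False.
Unit clause (¬R) forces R = False.
But (R) is also a unit clause — contradiction.
So every satisfying assignment has U = True.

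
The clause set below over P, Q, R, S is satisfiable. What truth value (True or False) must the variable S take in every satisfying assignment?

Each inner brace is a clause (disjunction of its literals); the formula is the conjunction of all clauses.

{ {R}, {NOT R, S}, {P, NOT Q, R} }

Suppose S = false.
From the singleton clause (R), R = true.
Now (NOT R) is unsatisfied and unit — conflict.
So every satisfying assignment has S = True.

True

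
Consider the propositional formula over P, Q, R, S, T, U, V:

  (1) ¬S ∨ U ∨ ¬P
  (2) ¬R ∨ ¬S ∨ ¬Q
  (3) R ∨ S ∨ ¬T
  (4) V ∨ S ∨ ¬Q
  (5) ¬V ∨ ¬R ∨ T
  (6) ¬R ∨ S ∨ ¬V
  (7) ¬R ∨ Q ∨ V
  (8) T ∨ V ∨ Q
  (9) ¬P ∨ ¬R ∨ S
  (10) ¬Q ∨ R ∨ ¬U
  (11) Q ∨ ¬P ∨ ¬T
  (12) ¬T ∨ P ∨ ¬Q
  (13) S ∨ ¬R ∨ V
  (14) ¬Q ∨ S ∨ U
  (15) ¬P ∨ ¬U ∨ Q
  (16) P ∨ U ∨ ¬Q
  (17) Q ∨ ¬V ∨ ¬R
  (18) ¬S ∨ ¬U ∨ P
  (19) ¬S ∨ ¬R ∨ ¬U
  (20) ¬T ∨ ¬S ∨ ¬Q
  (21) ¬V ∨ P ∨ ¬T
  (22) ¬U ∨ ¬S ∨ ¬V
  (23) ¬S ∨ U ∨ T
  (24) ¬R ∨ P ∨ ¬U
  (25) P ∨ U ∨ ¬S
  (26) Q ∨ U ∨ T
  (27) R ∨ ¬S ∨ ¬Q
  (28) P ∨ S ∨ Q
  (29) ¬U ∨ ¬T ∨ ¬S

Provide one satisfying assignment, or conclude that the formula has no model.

UNSATISFIABLE

Case S = False:
Case R = True:
From the singleton clause (¬V), V = False.
That conflicts with the unit clause (V).
That branch fails; take R = False instead.
From the singleton clause (¬T), T = False.
Case V = True:
Case Q = False:
From the singleton clause (U), U = True.
From the singleton clause (¬P), P = False.
That conflicts with the unit clause (P).
That branch fails; take Q = True instead.
From the singleton clause (¬U), U = False.
That conflicts with the unit clause (U).
Both values of Q lead to a conflict.
That branch fails; take V = False instead.
From the singleton clause (¬Q), Q = False.
That conflicts with the unit clause (Q).
Both values of V lead to a conflict.
Both values of R lead to a conflict.
That branch fails; take S = True instead.
Case U = True:
From the singleton clause (P), P = True.
From the singleton clause (Q), Q = True.
From the singleton clause (¬R), R = False.
That conflicts with the unit clause (R).
That branch fails; take U = False instead.
From the singleton clause (¬P), P = False.
That conflicts with the unit clause (P).
Both values of U lead to a conflict.
Both values of S lead to a conflict.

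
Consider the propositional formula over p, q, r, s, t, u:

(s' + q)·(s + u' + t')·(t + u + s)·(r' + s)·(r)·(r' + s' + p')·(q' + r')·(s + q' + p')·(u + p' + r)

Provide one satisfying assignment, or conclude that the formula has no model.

UNSATISFIABLE

Unit clause (r) forces r = 1.
Unit clause (s) forces s = 1.
Unit clause (q) forces q = 1.
That conflicts with the unit clause (q').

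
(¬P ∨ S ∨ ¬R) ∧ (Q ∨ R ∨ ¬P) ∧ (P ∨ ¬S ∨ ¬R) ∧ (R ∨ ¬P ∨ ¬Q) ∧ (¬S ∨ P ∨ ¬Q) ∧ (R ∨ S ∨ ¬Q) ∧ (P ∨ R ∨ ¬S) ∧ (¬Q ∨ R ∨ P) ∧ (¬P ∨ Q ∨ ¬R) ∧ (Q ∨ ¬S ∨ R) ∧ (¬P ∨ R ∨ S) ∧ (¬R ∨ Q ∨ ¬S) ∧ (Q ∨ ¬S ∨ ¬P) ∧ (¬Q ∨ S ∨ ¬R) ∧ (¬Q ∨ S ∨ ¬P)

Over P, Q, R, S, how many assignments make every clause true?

There are 2^4 = 16 truth assignments over (P, Q, R, S).
Check each against the 15 clauses (columns in the order P, Q, R, S):
  F F F F  ✓ satisfies all
  F F F T  ✗ fails (P ∨ R ∨ ¬S)
  F F T F  ✓ satisfies all
  F F T T  ✗ fails (P ∨ ¬S ∨ ¬R)
  F T F F  ✗ fails (R ∨ S ∨ ¬Q)
  F T F T  ✗ fails (¬S ∨ P ∨ ¬Q)
  F T T F  ✗ fails (¬Q ∨ S ∨ ¬R)
  F T T T  ✗ fails (P ∨ ¬S ∨ ¬R)
  T F F F  ✗ fails (Q ∨ R ∨ ¬P)
  T F F T  ✗ fails (Q ∨ R ∨ ¬P)
  T F T F  ✗ fails (¬P ∨ S ∨ ¬R)
  T F T T  ✗ fails (¬P ∨ Q ∨ ¬R)
  T T F F  ✗ fails (R ∨ ¬P ∨ ¬Q)
  T T F T  ✗ fails (R ∨ ¬P ∨ ¬Q)
  T T T F  ✗ fails (¬P ∨ S ∨ ¬R)
  T T T T  ✓ satisfies all
3 of the 16 rows are models.

3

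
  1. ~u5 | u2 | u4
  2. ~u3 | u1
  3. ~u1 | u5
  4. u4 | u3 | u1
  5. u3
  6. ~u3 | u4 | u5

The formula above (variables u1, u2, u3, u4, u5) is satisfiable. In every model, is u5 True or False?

Suppose u5 = 0.
Unit clause (~u1) forces u1 = 0.
Unit clause (~u3) forces u3 = 0.
But (u3) is also a unit clause — contradiction.
So every satisfying assignment has u5 = True.

True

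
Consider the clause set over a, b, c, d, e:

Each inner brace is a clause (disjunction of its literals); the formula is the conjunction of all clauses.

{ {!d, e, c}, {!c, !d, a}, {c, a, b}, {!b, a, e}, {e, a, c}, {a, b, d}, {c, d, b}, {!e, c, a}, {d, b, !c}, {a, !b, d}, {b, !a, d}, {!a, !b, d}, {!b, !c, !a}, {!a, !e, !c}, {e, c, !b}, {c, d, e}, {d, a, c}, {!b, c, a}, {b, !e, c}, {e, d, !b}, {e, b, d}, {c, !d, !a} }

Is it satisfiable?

Branch on d: set d = true.
Branch on e: set e = false.
The clause (c) is unit, so c = true.
The clause (a) is unit, so a = true.
The clause (!b) is unit, so b = false.
All clauses are satisfied.
A satisfying assignment: a ↦ true; b ↦ false; c ↦ true; d ↦ true; e ↦ false.

Satisfiable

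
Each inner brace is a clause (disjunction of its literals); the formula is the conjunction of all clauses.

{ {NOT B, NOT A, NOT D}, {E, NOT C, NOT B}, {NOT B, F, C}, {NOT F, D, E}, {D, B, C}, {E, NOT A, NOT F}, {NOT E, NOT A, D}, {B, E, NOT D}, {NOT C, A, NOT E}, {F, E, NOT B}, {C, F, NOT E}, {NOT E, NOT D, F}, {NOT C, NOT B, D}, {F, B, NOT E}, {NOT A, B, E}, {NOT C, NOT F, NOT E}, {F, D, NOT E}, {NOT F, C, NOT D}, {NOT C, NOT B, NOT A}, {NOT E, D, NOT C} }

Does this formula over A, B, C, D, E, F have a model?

Yes

Try B = false.
Try D = false.
Unit clause (C) forces C = true.
Unit clause (NOT E) forces E = false.
Unit clause (NOT F) forces F = false.
Unit clause (NOT A) forces A = false.
This assignment satisfies each clause.
A satisfying assignment: A ↦ false,  B ↦ false,  C ↦ true,  D ↦ false,  E ↦ false,  F ↦ false.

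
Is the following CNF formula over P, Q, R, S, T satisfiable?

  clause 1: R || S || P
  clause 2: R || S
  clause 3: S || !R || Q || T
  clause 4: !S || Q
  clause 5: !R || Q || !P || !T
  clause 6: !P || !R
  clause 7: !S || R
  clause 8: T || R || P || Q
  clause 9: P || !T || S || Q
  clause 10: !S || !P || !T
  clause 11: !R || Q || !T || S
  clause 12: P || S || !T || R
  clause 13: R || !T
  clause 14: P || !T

Case R = true:
(!P) alone gives P = false.
(!T) alone gives T = false.
Case S = false:
(Q) alone gives Q = true.
All clauses are satisfied.
A satisfying assignment: P ↦ false, Q ↦ true, R ↦ true, S ↦ false, T ↦ false.

Yes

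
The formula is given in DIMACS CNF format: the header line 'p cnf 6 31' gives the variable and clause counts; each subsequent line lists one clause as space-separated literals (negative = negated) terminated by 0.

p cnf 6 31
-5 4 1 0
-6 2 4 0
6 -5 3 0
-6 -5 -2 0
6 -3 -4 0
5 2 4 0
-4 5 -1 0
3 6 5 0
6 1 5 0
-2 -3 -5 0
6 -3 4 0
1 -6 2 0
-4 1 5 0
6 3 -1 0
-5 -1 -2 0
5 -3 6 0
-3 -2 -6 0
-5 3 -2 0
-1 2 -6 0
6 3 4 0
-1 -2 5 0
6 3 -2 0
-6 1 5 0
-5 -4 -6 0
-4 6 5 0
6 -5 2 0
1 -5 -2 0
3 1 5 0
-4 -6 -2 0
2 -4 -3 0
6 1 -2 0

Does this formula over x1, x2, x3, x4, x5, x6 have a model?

No

Suppose x5 = False.
Suppose x2 = True.
(¬x1) alone gives x1 = False.
(x6) alone gives x6 = True.
That conflicts with the unit clause (¬x6).
Undo x2 and try x2 = False.
(x4) alone gives x4 = True.
(¬x1) alone gives x1 = False.
That conflicts with the unit clause (x1).
Either choice for x2 ends in contradiction.
Undo x5 and try x5 = True.
Suppose x4 = True.
(¬x6) alone gives x6 = False.
(x3) alone gives x3 = True.
That conflicts with the unit clause (¬x3).
Undo x4 and try x4 = False.
(x1) alone gives x1 = True.
(¬x2) alone gives x2 = False.
(¬x6) alone gives x6 = False.
That conflicts with the unit clause (x6).
Either choice for x4 ends in contradiction.
Either choice for x5 ends in contradiction.
No assignment satisfies every clause.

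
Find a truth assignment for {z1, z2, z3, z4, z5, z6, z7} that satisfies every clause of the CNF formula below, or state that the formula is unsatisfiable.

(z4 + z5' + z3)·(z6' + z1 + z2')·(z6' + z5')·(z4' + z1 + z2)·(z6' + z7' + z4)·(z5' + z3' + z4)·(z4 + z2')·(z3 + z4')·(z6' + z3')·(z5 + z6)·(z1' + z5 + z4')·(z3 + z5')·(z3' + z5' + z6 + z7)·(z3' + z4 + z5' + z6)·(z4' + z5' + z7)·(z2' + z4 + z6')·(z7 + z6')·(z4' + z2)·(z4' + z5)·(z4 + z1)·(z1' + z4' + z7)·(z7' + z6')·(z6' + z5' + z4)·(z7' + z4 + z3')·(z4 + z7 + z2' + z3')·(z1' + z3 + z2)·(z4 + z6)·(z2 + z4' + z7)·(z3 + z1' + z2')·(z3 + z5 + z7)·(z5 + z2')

Case z6 = 0:
The clause (z5) is unit, so z5 = 1.
The clause (z3) is unit, so z3 = 1.
The clause (z4) is unit, so z4 = 1.
The clause (z7) is unit, so z7 = 1.
The clause (z2) is unit, so z2 = 1.
Every clause is now satisfied; z1 is unconstrained.

z1 ↦ 1, z2 ↦ 1, z3 ↦ 1, z4 ↦ 1, z5 ↦ 1, z6 ↦ 0, z7 ↦ 1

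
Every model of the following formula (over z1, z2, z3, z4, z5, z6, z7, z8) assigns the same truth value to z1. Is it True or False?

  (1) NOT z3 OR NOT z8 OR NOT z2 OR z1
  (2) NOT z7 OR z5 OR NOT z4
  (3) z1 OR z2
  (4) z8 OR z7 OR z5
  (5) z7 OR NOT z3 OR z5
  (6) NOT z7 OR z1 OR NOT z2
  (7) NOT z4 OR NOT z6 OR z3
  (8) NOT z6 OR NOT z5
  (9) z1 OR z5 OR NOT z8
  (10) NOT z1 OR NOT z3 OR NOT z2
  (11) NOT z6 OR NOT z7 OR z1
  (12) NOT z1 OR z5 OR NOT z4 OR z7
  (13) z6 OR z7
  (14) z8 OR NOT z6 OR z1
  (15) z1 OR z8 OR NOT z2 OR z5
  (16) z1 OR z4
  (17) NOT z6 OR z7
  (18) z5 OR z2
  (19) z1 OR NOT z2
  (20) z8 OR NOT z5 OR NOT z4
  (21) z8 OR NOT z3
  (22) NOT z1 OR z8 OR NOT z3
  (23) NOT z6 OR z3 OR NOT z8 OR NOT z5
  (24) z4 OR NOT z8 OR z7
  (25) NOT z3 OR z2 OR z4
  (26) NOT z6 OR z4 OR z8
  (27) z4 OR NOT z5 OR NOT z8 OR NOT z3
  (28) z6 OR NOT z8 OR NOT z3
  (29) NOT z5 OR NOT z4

True

Suppose z1 = false.
From the singleton clause (z2), z2 = true.
That conflicts with the unit clause (NOT z2).
So every satisfying assignment has z1 = True.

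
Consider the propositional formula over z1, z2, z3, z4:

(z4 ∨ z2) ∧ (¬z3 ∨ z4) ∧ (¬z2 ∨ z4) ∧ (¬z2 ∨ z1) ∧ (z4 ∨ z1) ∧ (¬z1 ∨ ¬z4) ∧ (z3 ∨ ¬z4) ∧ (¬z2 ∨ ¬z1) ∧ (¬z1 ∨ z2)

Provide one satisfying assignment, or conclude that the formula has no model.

z1 ↦ False; z2 ↦ False; z3 ↦ True; z4 ↦ True

Suppose z4 = True.
(¬z1) alone gives z1 = False.
(¬z2) alone gives z2 = False.
(z3) alone gives z3 = True.
All clauses are satisfied.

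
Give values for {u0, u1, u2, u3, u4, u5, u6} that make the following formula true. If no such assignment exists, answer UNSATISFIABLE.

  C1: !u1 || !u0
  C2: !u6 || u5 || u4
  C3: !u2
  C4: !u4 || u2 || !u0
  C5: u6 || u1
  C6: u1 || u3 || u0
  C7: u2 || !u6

u0: false; u1: true; u2: false; u3: true; u4: true; u5: false; u6: false

(!u2) alone gives u2 = false.
(!u6) alone gives u6 = false.
(u1) alone gives u1 = true.
(!u0) alone gives u0 = false.
Every clause is now satisfied; u3, u4, u5 are unconstrained.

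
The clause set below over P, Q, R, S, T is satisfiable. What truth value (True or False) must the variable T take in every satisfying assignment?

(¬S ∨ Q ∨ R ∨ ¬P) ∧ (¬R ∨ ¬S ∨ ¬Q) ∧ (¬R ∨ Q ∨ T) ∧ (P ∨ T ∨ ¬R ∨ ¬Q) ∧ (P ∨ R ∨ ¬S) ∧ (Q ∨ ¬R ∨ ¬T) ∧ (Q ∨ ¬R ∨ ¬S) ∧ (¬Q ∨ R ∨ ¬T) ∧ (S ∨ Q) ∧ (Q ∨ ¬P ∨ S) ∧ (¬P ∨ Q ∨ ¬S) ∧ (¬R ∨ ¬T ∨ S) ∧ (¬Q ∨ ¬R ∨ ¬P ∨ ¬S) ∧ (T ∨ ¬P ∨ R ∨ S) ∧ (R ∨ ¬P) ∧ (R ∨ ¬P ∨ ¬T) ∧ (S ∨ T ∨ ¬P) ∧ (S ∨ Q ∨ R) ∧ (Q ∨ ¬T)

False

Suppose T = True.
The clause (Q) is unit, so Q = True.
The clause (R) is unit, so R = True.
The clause (¬S) is unit, so S = False.
Now (S) is unsatisfied and unit — conflict.
So every satisfying assignment has T = False.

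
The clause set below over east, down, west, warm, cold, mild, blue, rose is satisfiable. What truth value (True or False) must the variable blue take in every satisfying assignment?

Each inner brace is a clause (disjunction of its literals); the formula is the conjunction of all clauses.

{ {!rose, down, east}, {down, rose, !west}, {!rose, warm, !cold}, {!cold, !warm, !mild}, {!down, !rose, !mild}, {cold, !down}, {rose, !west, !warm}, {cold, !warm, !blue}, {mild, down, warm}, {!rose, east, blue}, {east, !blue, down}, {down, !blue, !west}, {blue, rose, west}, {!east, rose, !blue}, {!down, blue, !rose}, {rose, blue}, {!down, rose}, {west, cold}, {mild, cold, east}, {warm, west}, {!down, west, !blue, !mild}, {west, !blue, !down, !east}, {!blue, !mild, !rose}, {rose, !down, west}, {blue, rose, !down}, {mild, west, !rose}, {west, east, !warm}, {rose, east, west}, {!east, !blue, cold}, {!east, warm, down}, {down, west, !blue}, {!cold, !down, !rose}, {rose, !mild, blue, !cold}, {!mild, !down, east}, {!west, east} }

False

Suppose blue = true.
Case cold = true:
Case rose = false:
Unit clause (!east) forces east = false.
Unit clause (down) forces down = true.
Now (!down) is unsatisfied and unit — conflict.
That branch fails; take rose = true instead.
Unit clause (warm) forces warm = true.
Unit clause (!mild) forces mild = false.
Unit clause (west) forces west = true.
Unit clause (down) forces down = true.
Now (!down) is unsatisfied and unit — conflict.
Neither rose = true nor rose = false works.
That branch fails; take cold = false instead.
Unit clause (!down) forces down = false.
Unit clause (!warm) forces warm = false.
Unit clause (mild) forces mild = true.
Unit clause (east) forces east = true.
Now (!east) is unsatisfied and unit — conflict.
Neither cold = true nor cold = false works.
So every satisfying assignment has blue = False.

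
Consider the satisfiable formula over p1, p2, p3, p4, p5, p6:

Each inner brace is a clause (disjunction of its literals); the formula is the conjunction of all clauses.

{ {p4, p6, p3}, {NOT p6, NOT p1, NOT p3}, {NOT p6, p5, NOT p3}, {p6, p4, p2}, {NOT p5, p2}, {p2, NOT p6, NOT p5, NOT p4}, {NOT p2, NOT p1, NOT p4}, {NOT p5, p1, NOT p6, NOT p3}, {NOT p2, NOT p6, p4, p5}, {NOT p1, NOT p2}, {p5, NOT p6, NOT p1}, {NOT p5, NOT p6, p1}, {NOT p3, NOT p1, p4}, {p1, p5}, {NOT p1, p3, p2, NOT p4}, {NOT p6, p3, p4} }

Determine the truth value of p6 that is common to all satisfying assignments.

Suppose p6 = true.
Case p1 = false:
From the singleton clause (NOT p5), p5 = false.
But (p5) is also a unit clause — contradiction.
That branch fails; take p1 = true instead.
From the singleton clause (NOT p3), p3 = false.
From the singleton clause (NOT p2), p2 = false.
From the singleton clause (NOT p5), p5 = false.
But (p5) is also a unit clause — contradiction.
Either choice for p1 ends in contradiction.
So every satisfying assignment has p6 = False.

False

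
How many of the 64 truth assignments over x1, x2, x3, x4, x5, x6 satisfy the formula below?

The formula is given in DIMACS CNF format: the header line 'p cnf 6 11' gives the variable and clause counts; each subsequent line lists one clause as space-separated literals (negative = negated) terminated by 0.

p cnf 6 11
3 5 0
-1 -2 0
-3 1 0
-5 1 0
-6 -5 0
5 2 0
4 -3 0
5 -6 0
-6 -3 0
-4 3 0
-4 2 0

There are 2^6 = 64 truth assignments over (x1, x2, x3, x4, x5, x6).
Split on x3. With x3 = True, the clauses containing x3 are satisfied and ¬x3 drops from the rest; 0 of the 2^5 = 32 assignments to the other variables satisfy what remains.
With x3 = False, by the same count on the reduced clause set, 1 assignment works.
(One model: x1=T, x2=F, x3=F, x4=F, x5=T, x6=F.)
Total: 0 + 1 = 1.

1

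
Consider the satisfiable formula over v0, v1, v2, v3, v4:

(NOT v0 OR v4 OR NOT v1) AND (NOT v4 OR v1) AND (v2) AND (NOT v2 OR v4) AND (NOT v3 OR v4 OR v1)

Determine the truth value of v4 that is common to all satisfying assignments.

Suppose v4 = false.
From the singleton clause (v2), v2 = true.
But (NOT v2) is also a unit clause — contradiction.
So every satisfying assignment has v4 = True.

True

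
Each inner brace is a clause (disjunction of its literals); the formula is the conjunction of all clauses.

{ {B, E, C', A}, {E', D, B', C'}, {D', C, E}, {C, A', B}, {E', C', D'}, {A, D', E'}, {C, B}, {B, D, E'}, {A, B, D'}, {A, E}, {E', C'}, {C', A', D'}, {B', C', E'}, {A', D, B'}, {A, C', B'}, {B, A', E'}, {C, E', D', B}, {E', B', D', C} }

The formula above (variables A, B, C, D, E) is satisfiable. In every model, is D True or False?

Suppose D = 1.
Try C = 1.
The clause (E') is unit, so E = 0.
The clause (A) is unit, so A = 1.
Now (A') is unsatisfied and unit — conflict.
Undo C and try C = 0.
The clause (E) is unit, so E = 1.
The clause (A) is unit, so A = 1.
The clause (B) is unit, so B = 1.
Now (B') is unsatisfied and unit — conflict.
Neither C = 1 nor C = 0 works.
So every satisfying assignment has D = False.

False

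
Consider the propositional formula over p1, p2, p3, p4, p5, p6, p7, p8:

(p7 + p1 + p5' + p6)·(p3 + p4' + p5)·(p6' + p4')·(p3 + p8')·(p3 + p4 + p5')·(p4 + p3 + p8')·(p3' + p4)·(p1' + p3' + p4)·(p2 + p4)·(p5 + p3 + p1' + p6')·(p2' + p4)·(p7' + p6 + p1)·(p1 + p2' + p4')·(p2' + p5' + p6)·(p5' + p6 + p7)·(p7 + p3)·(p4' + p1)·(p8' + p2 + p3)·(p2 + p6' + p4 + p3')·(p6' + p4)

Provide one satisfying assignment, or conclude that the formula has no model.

Suppose p6 = 0.
Suppose p3 = 0.
(p8') alone gives p8 = 0.
(p7) alone gives p7 = 1.
(p1) alone gives p1 = 1.
Suppose p4 = 1.
(p5) alone gives p5 = 1.
(p2') alone gives p2 = 0.
All clauses are satisfied.

p1: 1; p2: 0; p3: 0; p4: 1; p5: 1; p6: 0; p7: 1; p8: 0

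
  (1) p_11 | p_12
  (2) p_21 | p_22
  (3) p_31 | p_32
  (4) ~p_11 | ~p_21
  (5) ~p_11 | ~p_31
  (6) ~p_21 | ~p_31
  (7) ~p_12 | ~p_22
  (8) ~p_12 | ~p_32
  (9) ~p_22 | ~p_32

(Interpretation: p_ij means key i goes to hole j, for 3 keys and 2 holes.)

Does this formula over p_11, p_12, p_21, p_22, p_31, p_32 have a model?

Try p_11 = 1.
Unit clause (~p_21) forces p_21 = 0.
Unit clause (p_22) forces p_22 = 1.
Unit clause (~p_31) forces p_31 = 0.
Unit clause (p_32) forces p_32 = 1.
Now (~p_32) is unsatisfied and unit — conflict.
That branch fails; take p_11 = 0 instead.
Unit clause (p_12) forces p_12 = 1.
Unit clause (~p_22) forces p_22 = 0.
Unit clause (p_21) forces p_21 = 1.
Unit clause (~p_31) forces p_31 = 0.
Unit clause (p_32) forces p_32 = 1.
Now (~p_32) is unsatisfied and unit — conflict.
Neither p_11 = 1 nor p_11 = 0 works.
No assignment satisfies every clause.

No, unsatisfiable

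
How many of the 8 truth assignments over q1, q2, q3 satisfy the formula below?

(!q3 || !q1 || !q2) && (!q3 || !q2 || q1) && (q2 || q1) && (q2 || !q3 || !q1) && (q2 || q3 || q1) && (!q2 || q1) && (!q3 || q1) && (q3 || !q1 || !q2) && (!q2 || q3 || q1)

1

There are 2^3 = 8 truth assignments over (q1, q2, q3).
Check each against the 9 clauses (columns in the order q1, q2, q3):
  F F F  ✗ fails (q2 || q1)
  F F T  ✗ fails (q2 || q1)
  F T F  ✗ fails (!q2 || q1)
  F T T  ✗ fails (!q3 || !q2 || q1)
  T F F  ✓ satisfies all
  T F T  ✗ fails (q2 || !q3 || !q1)
  T T F  ✗ fails (q3 || !q1 || !q2)
  T T T  ✗ fails (!q3 || !q1 || !q2)
1 of the 8 rows is a model.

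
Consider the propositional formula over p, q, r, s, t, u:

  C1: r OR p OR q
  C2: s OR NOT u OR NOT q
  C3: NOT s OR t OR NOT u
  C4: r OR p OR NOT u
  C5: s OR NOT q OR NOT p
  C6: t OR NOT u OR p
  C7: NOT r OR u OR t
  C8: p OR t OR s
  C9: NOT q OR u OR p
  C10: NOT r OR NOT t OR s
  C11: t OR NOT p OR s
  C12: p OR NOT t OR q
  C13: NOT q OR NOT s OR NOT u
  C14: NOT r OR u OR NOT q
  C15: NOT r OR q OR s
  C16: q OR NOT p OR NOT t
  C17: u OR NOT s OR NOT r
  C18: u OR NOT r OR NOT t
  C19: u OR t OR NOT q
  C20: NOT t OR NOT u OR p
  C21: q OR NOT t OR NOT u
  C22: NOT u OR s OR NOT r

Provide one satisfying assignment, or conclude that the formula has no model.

p=true,  q=false,  r=false,  s=true,  t=false,  u=false

Try r = false.
Try p = true.
Try s = true.
Try t = false.
Unit clause (NOT u) forces u = false.
Unit clause (NOT q) forces q = false.
All clauses are satisfied.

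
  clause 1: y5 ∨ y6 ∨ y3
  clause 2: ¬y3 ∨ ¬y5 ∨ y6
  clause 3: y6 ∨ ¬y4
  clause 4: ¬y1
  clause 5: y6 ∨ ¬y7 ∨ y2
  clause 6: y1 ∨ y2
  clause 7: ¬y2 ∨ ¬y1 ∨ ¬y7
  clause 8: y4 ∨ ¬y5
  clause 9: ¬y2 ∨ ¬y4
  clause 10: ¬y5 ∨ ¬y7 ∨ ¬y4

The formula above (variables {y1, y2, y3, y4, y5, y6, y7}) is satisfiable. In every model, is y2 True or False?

Suppose y2 = False.
From the singleton clause (¬y1), y1 = False.
But (y1) is also a unit clause — contradiction.
So every satisfying assignment has y2 = True.

True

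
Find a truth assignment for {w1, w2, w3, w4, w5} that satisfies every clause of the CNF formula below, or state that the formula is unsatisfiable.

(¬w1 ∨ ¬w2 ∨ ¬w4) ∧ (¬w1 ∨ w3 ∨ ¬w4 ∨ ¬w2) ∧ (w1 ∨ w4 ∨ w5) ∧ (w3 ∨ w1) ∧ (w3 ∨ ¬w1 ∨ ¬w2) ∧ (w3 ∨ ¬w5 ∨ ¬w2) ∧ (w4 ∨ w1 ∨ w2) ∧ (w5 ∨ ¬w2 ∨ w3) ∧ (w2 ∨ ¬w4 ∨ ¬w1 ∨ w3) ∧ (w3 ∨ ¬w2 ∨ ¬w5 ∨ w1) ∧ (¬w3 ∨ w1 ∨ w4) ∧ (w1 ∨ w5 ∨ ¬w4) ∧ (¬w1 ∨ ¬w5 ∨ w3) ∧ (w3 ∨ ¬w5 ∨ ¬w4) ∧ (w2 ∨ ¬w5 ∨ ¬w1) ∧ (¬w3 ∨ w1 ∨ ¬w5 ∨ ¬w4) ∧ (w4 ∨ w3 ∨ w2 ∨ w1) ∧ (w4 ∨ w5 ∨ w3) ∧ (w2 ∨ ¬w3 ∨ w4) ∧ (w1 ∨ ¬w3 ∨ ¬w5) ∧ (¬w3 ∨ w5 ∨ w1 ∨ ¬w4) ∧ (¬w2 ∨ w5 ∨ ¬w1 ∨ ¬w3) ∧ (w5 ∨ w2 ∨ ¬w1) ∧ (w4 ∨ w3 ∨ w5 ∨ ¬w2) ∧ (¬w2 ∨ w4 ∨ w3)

w1 ↦ True; w2 ↦ True; w3 ↦ True; w4 ↦ False; w5 ↦ True

Case w3 = True:
Case w1 = True:
Case w2 = True:
(¬w4) alone gives w4 = False.
(w5) alone gives w5 = True.
Every clause now holds.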